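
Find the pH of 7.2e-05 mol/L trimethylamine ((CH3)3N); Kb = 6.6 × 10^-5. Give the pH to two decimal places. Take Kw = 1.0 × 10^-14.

pH = 9.64

(CH3)3N + H2O ⇌ (CH3)3NH+ + OH-
Kb = x²/(7.2e-05 − x) = 6.6 × 10^-5
x is not negligible relative to C₀; solve x² + 6.6e-05·x − 4.75e-09 = 0.
x = [−6.6e-05 + √(6.6e-05² + 1.9e-08)]/2 = 4.34 × 10^-5 M
pOH = −log(4.34 × 10^-5) = 4.36; pH = 14.00 − 4.36 = 9.64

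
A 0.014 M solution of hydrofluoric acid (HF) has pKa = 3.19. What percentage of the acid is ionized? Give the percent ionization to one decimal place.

HF ⇌ F- + H+; let x = [H+] at equilibrium.
Ka = 10^(−3.19) = 6.46 × 10^-4
Solve x² + 0.000646x − 9.04e-06 = 0 → x = 2.70 × 10^-3 M
% ionization = x/C₀ × 100% = 2.70 × 10^-3/0.014 × 100% = 19.3%

19.3%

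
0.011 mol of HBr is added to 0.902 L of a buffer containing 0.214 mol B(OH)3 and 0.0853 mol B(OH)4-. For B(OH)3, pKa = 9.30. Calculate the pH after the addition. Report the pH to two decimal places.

pH = 8.82

After neutralization: n(B(OH)3) = 0.225 mol, n(B(OH)4-) = 0.0743 mol.
pH = pKa + log(n_B(OH)4-/n_B(OH)3) = 9.30 + log(0.0743/0.225) = 9.30 + (-0.481)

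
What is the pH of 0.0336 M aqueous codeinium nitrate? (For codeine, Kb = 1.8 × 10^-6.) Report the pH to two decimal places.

pH = 4.86

C18H22NO3+ is the conjugate acid of the weak base C18H21NO3.
Ka = Kw/Kb = 1.0×10^-14 / 1.8 × 10^-6 = 5.56 × 10^-9
From the ICE table, Ka = [H+]²/(0.0336 − [H+]) = 5.56 × 10^-9.
Neglecting [H+] in the denominator: [H+] = √(5.56 × 10^-9 × 0.0336) = 1.37 × 10^-5 M
pH = −log[H+] = −log(1.37 × 10^-5) = 4.86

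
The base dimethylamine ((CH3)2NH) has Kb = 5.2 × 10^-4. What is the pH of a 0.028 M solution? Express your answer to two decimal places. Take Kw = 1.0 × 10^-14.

pH = 11.55

(CH3)2NH + H2O ⇌ (CH3)2NH2+ + OH-
Kb = [OH-]²/(0.028 − [OH-]) = 5.2 × 10^-4
Here C₀/Kb ≈ 53.8, so the small-[OH-] approximation fails. Use the quadratic:
[OH-] = (−Kb + √(Kb² + 4·Kb·C₀))/2 = 3.56 × 10^-3 M
pOH = 2.45, so pH = 14.00 − pOH = 11.55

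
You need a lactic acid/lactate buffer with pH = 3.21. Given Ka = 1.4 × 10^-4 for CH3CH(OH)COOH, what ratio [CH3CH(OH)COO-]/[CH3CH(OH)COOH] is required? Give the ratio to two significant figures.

pKa = -log(1.4 × 10^-4) = 3.854
pH = pKa + log(r) ⇒ log(r) = 3.21 − 3.854 = -0.644
r = [CH3CH(OH)COO-]/[CH3CH(OH)COOH] = 10^(-0.644) = 0.227

ratio = 0.23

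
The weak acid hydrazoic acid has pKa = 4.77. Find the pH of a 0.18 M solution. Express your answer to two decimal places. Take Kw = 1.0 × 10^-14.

pH = 2.76

HN3 ⇌ N3- + H+
Ka = 10^(−4.77) = 1.70 × 10^-5
From the ICE table, Ka = [H+]²/(0.18 − [H+]) = 1.70 × 10^-5.
Assume [H+] ≪ 0.18: [H+] ≈ √(1.70 × 10^-5 × 0.18) = 1.75 × 10^-3 M
Check: 0.97% ionized — well under 5%, approximation valid.
pH = −log[H+] = −log(1.75 × 10^-3) = 2.76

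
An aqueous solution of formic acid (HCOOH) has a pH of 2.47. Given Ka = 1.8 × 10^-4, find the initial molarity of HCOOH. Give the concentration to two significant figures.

C₀ = 6.7 × 10^-2 M

[H+] = 10^(-2.47) = 3.39 × 10^-3 M = x
Ka = x²/(C₀ − x) ⇒ C₀ = x + x²/Ka
C₀ = 3.39 × 10^-3 + (3.39 × 10^-3)²/(1.8 × 10^-4) = 6.72 × 10^-2 M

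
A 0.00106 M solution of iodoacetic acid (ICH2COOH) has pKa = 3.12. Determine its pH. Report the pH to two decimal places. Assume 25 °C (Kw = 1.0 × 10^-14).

pH = 3.23

ICH2COOH ⇌ ICH2COO- + H+
Ka = 10^(−3.12) = 7.59 × 10^-4
From the ICE table, Ka = x²/(0.00106 − x) = 7.59 × 10^-4.
The 5% rule fails; solving x² + Ka·x − Ka·C₀ = 0 exactly:
x = [−0.000759 + √(0.000759² + 3.22e-06)]/2 = 5.94 × 10^-4 M
pH = −log(5.94 × 10^-4) = 3.23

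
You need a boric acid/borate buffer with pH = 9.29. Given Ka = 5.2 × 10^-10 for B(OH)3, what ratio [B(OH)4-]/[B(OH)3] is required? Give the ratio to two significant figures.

pKa = -log(5.2 × 10^-10) = 9.284
pH = pKa + log(r) ⇒ log(r) = 9.29 − 9.284 = +0.006
r = [B(OH)4-]/[B(OH)3] = 10^(+0.006) = 1.01

ratio = 1.0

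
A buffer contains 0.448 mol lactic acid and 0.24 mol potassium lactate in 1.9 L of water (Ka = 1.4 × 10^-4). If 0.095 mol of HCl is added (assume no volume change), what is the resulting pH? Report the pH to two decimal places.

After neutralization: n(CH3CH(OH)COOH) = 0.543 mol, n(CH3CH(OH)COO-) = 0.145 mol.
pKa = −log(1.4 × 10^-4) = 3.854
pH = pKa + log(n_CH3CH(OH)COO-/n_CH3CH(OH)COOH) = 3.854 + log(0.145/0.543) = 3.854 + (-0.573)

pH = 3.28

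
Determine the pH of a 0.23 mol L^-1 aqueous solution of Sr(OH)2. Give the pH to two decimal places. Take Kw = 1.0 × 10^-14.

pH = 13.66

Sr(OH)2 is a strong base (each formula unit releases 2 OH-); [OH-] = 0.46 M.
pOH = -log(0.46) = 0.34
pH = 14.00 - 0.34 = 13.66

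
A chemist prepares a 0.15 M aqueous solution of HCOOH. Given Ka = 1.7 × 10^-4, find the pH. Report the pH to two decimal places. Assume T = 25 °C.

HCOOH ⇌ HCOO- + H+
Ka = [H+]²/(0.15 − [H+]) = 1.7 × 10^-4
Assume [H+] ≪ 0.15: [H+] ≈ √(1.7 × 10^-4 × 0.15) = 5.05 × 10^-3 M
([H+]/C₀ = 3.4% < 5%, so the approximation holds.)
pH = −log(5.05 × 10^-3) = 2.30

pH = 2.30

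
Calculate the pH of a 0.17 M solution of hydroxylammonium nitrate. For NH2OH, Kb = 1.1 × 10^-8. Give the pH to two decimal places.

NH3OH+ is the conjugate acid of the weak base NH2OH.
Ka = Kw/Kb = 1.0×10^-14 / 1.1 × 10^-8 = 9.09 × 10^-7
Ka = [H+]²/(0.17 − [H+]) = 9.09 × 10^-7
Since Ka ≪ C₀, [H+] ≈ √(Ka·C₀) = 3.93 × 10^-4 M.
pH = −log[H+] = −log(3.93 × 10^-4) = 3.41

pH = 3.41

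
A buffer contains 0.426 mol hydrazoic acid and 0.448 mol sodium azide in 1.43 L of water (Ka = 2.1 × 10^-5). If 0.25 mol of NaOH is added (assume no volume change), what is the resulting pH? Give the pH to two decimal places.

pH = 5.28

OH- converts HN3 to N3-: HN3 → 0.176 mol, N3- → 0.698 mol.
pKa = −log(2.1 × 10^-5) = 4.678
pH = pKa + log(n_N3-/n_HN3) = 4.678 + log(0.698/0.176) = 4.678 + (+0.598)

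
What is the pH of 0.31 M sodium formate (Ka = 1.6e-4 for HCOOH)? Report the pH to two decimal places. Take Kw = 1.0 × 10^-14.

HCOO- is the conjugate base of the weak acid HCOOH.
Kb = Kw/Ka = 1.0×10^-14 / 1.6 × 10^-4 = 6.25 × 10^-11
Kb = [OH-]²/(0.31 − [OH-]) = 6.25 × 10^-11
Since Kb ≪ C₀, [OH-] ≈ √(Kb·C₀) = 4.40 × 10^-6 M.
Check: 0.0014% ionized — well under 5%, approximation valid.
pOH = −log(4.40 × 10^-6) = 5.36; pH = 14.00 − 5.36 = 8.64

pH = 8.64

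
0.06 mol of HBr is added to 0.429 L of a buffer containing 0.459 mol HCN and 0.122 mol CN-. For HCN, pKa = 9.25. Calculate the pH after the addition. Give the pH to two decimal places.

Added H+ converts CN- to HCN: HCN → 0.519 mol, CN- → 0.062 mol.
pH = pKa + log([A⁻]/[HA]) = 9.25 + log(0.062/0.519) = 9.25 -0.923

pH = 8.33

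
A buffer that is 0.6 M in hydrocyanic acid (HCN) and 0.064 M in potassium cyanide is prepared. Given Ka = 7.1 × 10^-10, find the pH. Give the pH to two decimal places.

pKa = −log(7.1 × 10^-10) = 9.149
pH = pKa + log([A⁻]/[HA]) = 9.149 + log(0.064/0.6)
pH = 9.149 + (-0.972) = 8.18

pH = 8.18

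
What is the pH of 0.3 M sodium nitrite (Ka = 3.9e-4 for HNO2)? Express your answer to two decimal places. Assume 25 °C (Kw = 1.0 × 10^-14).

NO2- is the conjugate base of the weak acid HNO2.
Kb = Kw/Ka = 1.0×10^-14 / 3.9 × 10^-4 = 2.56 × 10^-11
From the ICE table, Kb = [OH-]²/(0.3 − [OH-]) = 2.56 × 10^-11.
Assume [OH-] ≪ 0.3: [OH-] ≈ √(2.56 × 10^-11 × 0.3) = 2.77 × 10^-6 M
([OH-]/C₀ = 0.00092% < 5%, so the approximation holds.)
pOH = −log(2.77 × 10^-6) = 5.56; pH = 14.00 − 5.56 = 8.44

pH = 8.44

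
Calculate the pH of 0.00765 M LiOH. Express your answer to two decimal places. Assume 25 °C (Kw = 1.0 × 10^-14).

pH = 11.88

LiOH is a strong base; [OH-] = 0.00765 M.
pOH = -log(0.00765) = 2.12
pH = 14.00 - 2.12 = 11.88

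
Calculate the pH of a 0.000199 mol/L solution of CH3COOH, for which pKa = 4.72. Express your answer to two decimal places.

CH3COOH ⇌ CH3COO- + H+
Ka = 10^(−4.72) = 1.91 × 10^-5
Ka = [H+]²/(0.000199 − [H+]) = 1.91 × 10^-5
[H+] is not negligible relative to C₀; solve [H+]² + 1.91e-05·[H+] − 3.8e-09 = 0.
[H+] = (−Ka + √(Ka² + 4·Ka·C₀))/2 = 5.28 × 10^-5 M
pH = −log(5.28 × 10^-5) = 4.28

pH = 4.28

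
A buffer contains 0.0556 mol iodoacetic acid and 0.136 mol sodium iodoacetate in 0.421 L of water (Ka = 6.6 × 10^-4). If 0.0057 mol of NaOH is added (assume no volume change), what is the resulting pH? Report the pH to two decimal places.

pH = 3.63

OH- converts ICH2COOH to ICH2COO-: ICH2COOH → 0.0499 mol, ICH2COO- → 0.142 mol.
pKa = −log(6.6 × 10^-4) = 3.180
Henderson–Hasselbalch with mole ratio 0.142/0.0499: pH = 3.180 + (+0.454)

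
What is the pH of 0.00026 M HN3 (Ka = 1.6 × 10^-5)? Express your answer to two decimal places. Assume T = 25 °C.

pH = 4.24

HN3 ⇌ N3- + H+
From the ICE table, Ka = [H+]²/(0.00026 − [H+]) = 1.6 × 10^-5.
[H+] is not negligible relative to C₀; solve [H+]² + 1.6e-05·[H+] − 4.16e-09 = 0.
[H+] = (−Ka + √(Ka² + 4·Ka·C₀))/2 = 5.70 × 10^-5 M
pH = −log(5.70 × 10^-5) = 4.24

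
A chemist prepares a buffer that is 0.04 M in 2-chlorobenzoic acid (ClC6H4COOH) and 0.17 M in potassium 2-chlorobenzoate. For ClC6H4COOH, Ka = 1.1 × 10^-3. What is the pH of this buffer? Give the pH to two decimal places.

pH = 3.59

pKa = −log(1.1 × 10^-3) = 2.959
Henderson–Hasselbalch: pH = pKa + log([ClC6H4COO-]/[ClC6H4COOH]) = 2.959 + log(0.17/0.04)
pH = 2.959 + (+0.628) = 3.59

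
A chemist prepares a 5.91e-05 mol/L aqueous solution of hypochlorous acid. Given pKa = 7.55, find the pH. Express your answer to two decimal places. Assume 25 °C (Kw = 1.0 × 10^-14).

pH = 5.89

HOCl ⇌ OCl- + H+
Ka = 10^(−7.55) = 2.82 × 10^-8
Ka = x²/(5.91e-05 − x) = 2.82 × 10^-8
Neglecting x in the denominator: x = √(2.82 × 10^-8 × 5.91e-05) = 1.29 × 10^-6 M
Check: 2.2% ionized — well under 5%, approximation valid.
pH = −log[H+] = −log(1.29 × 10^-6) = 5.89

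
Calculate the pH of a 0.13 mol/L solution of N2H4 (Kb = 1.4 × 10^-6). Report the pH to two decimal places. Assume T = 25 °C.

pH = 10.63

N2H4 + H2O ⇌ N2H5+ + OH-
From the ICE table, Kb = x²/(0.13 − x) = 1.4 × 10^-6.
Neglecting x in the denominator: x = √(1.4 × 10^-6 × 0.13) = 4.27 × 10^-4 M
pOH = 3.37, so pH = 14.00 − pOH = 10.63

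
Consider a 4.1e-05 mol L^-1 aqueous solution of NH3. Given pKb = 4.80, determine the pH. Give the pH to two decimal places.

NH3 + H2O ⇌ NH4+ + OH-
Kb = 10^(−4.80) = 1.58 × 10^-5
Kb = [OH-]²/(4.1e-05 − [OH-]) = 1.58 × 10^-5
The 5% rule fails; solving [OH-]² + Kb·[OH-] − Kb·C₀ = 0 exactly:
[OH-] = (−Kb + √(Kb² + 4·Kb·C₀))/2 = 1.87 × 10^-5 M
pOH = −log(1.87 × 10^-5) = 4.73; pH = 14.00 − 4.73 = 9.27

pH = 9.27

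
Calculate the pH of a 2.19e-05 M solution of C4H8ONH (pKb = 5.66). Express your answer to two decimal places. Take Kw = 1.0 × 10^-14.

pH = 8.77

C4H8ONH + H2O ⇌ C4H8ONH2+ + OH-
Kb = 10^(−5.66) = 2.19 × 10^-6
Kb = [OH-]²/(2.19e-05 − [OH-]) = 2.19 × 10^-6
Here C₀/Kb ≈ 10, so the small-[OH-] approximation fails. Use the quadratic:
[OH-] = [−2.19e-06 + √(2.19e-06² + 1.92e-10)]/2 = 5.92 × 10^-6 M
pOH = −log(5.92 × 10^-6) = 5.23; pH = 14.00 − 5.23 = 8.77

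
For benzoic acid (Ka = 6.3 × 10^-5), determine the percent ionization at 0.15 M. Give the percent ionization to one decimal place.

2.0%

C6H5COOH ⇌ C6H5COO- + H+; let x = [H+] at equilibrium.
x ≈ √(Ka·C₀) = √(6.3 × 10^-5 × 0.15) = 3.07 × 10^-3 M
% ionization = x/C₀ × 100% = 3.07 × 10^-3/0.15 × 100% = 2.0%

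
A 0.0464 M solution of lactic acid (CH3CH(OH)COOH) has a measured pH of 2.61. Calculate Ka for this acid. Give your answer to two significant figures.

[H+] = 10^(-2.61) = 2.45 × 10^-3 M
At equilibrium [HA] = 0.0464 − 2.45 × 10^-3 = 4.39 × 10^-2 M
Ka = [H+][A-]/[HA] = (2.45 × 10^-3)² / 4.39 × 10^-2 = 1.4 × 10^-4

Ka = 1.4 × 10^-4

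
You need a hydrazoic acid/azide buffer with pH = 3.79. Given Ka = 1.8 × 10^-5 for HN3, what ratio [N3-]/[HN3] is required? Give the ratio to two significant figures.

pKa = -log(1.8 × 10^-5) = 4.745
pH = pKa + log(r) ⇒ log(r) = 3.79 − 4.745 = -0.955
r = [N3-]/[HN3] = 10^(-0.955) = 0.111

ratio = 0.11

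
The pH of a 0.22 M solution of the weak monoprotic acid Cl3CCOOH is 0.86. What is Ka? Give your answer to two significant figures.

Ka = 2.3 × 10^-1

[H+] = 10^(-0.86) = 1.38 × 10^-1 M
At equilibrium [HA] = 0.22 − 1.38 × 10^-1 = 8.20 × 10^-2 M
Ka = [H+][A-]/[HA] = (1.38 × 10^-1)² / 8.20 × 10^-2 = 2.3 × 10^-1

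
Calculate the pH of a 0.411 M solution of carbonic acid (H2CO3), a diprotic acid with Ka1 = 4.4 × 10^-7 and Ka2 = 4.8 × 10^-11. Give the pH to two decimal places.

pH = 3.37

Since Ka1 ≫ Ka2, the first ionization dominates [H+].
Ka1 = x²/(0.411 − x) = 4.4 × 10^-7
x ≈ √(4.4 × 10^-7 × 0.411) = 4.25 × 10^-4 M
pH = −log(4.25 × 10^-4) = 3.37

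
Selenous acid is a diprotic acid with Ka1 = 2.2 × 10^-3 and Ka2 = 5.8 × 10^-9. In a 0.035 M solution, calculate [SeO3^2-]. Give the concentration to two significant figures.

5.8 × 10^-9 M

First ionization gives [H+] ≈ [HSeO3-] = 7.74 × 10^-3 M.
Second step: Ka2 = [H+][SeO3^2-]/[HSeO3-] ≈ [SeO3^2-] (since [H+] ≈ [HSeO3-]).
So [SeO3^2-] ≈ Ka2.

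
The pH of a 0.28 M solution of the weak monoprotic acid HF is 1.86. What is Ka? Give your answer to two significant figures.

Ka = 7.2 × 10^-4

[H+] = 10^(-1.86) = 1.38 × 10^-2 M
At equilibrium [HA] = 0.28 − 1.38 × 10^-2 = 2.66 × 10^-1 M
Ka = [H+][A-]/[HA] = (1.38 × 10^-2)² / 2.66 × 10^-1 = 7.2 × 10^-4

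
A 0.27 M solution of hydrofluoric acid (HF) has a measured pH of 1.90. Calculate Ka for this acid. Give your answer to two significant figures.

Ka = 6.2 × 10^-4

[H+] = 10^(-1.90) = 1.26 × 10^-2 M
At equilibrium [HA] = 0.27 − 1.26 × 10^-2 = 2.57 × 10^-1 M
Ka = [H+][A-]/[HA] = (1.26 × 10^-2)² / 2.57 × 10^-1 = 6.2 × 10^-4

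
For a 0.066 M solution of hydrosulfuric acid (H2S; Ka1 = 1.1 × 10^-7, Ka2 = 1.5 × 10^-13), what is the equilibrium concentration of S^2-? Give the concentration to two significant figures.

1.5 × 10^-13 M

First ionization gives [H+] ≈ [HS-] = 8.52 × 10^-5 M.
Second step: Ka2 = [H+][S^2-]/[HS-] ≈ [S^2-] (since [H+] ≈ [HS-]).
So [S^2-] ≈ Ka2.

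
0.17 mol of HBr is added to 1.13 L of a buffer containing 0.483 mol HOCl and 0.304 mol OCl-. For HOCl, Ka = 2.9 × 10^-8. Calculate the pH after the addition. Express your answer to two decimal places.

pH = 6.85

Added H+ converts OCl- to HOCl: HOCl → 0.653 mol, OCl- → 0.134 mol.
pKa = −log(2.9 × 10^-8) = 7.538
Henderson–Hasselbalch with mole ratio 0.134/0.653: pH = 7.538 + (-0.688)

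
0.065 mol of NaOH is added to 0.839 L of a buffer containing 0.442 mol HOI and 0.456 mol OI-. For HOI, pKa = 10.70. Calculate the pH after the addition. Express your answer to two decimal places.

After neutralization: n(HOI) = 0.377 mol, n(OI-) = 0.521 mol.
Henderson–Hasselbalch with mole ratio 0.521/0.377: pH = 10.70 + (+0.140)

pH = 10.84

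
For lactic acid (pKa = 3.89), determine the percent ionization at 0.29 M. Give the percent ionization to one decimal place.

2.1%

CH3CH(OH)COOH ⇌ CH3CH(OH)COO- + H+; let x = [H+] at equilibrium.
Ka = 10^(−3.89) = 1.29 × 10^-4
x ≈ √(Ka·C₀) = √(1.29 × 10^-4 × 0.29) = 6.12 × 10^-3 M
Fraction ionized = 6.12 × 10^-3 / 0.29 = 0.0211 → 2.1%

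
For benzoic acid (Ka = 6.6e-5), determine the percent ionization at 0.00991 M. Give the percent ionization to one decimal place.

C6H5COOH ⇌ C6H5COO- + H+; let x = [H+] at equilibrium.
Solve x² + 6.6e-05x − 6.54e-07 = 0 → x = 7.76 × 10^-4 M
Fraction ionized = 7.76 × 10^-4 / 0.00991 = 0.0783 → 7.8%

7.8%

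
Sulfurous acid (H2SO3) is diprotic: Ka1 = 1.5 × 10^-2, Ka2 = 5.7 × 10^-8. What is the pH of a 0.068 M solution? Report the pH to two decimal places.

Since Ka1 ≫ Ka2, the first ionization dominates [H+].
Ka1 = x²/(0.068 − x) = 1.5 × 10^-2
Solving the quadratic: x = (−Ka1 + √(Ka1² + 4·Ka1·C₀))/2 = 2.53 × 10^-2 M
pH = −log(2.53 × 10^-2) = 1.60

pH = 1.60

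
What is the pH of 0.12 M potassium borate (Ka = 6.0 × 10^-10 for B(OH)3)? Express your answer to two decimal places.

B(OH)4- is the conjugate base of the weak acid B(OH)3.
Kb = Kw/Ka = 1.0×10^-14 / 6.0 × 10^-10 = 1.67 × 10^-5
Kb = x²/(0.12 − x) = 1.67 × 10^-5
Neglecting x in the denominator: x = √(1.67 × 10^-5 × 0.12) = 1.42 × 10^-3 M
(x/C₀ = 1.2% < 5%, so the approximation holds.)
pOH = −log(1.42 × 10^-3) = 2.85; pH = 14.00 − 2.85 = 11.15

pH = 11.15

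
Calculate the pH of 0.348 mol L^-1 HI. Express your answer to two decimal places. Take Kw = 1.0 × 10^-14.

HI is a strong acid and dissociates completely, so [H+] = 0.348 M.
pH = -log(0.348) = 0.46

pH = 0.46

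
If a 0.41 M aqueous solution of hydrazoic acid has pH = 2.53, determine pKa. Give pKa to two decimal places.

[H+] = 10^(-2.53) = 2.95 × 10^-3 M
At equilibrium [HA] = 0.41 − 2.95 × 10^-3 = 4.07 × 10^-1 M
Ka = [H+][A-]/[HA] = (2.95 × 10^-3)² / 4.07 × 10^-1 = 2.14 × 10^-5
pKa = -log(2.14 × 10^-5) = 4.67

pKa = 4.67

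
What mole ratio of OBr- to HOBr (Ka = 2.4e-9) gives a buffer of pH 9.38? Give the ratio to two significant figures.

ratio = 5.8

pKa = -log(2.4 × 10^-9) = 8.620
pH = pKa + log(r) ⇒ log(r) = 9.38 − 8.620 = +0.760
r = [OBr-]/[HOBr] = 10^(+0.760) = 5.75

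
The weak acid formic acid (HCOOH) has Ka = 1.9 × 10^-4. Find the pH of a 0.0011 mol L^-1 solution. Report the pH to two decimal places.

pH = 3.43

HCOOH ⇌ HCOO- + H+
From the ICE table, Ka = [H+]²/(0.0011 − [H+]) = 1.9 × 10^-4.
The 5% rule fails; solving [H+]² + Ka·[H+] − Ka·C₀ = 0 exactly:
[H+] = (−Ka + √(Ka² + 4·Ka·C₀))/2 = 3.72 × 10^-4 M
pH = −log[H+] = −log(3.72 × 10^-4) = 3.43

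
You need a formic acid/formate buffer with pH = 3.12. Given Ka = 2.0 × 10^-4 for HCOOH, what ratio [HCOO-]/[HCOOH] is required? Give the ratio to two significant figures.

pKa = -log(2.0 × 10^-4) = 3.699
pH = pKa + log(r) ⇒ log(r) = 3.12 − 3.699 = -0.579
r = [HCOO-]/[HCOOH] = 10^(-0.579) = 0.264

ratio = 0.26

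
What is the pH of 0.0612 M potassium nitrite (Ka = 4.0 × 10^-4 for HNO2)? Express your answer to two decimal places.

NO2- is the conjugate base of the weak acid HNO2.
Kb = Kw/Ka = 1.0×10^-14 / 4.0 × 10^-4 = 2.50 × 10^-11
From the ICE table, Kb = [OH-]²/(0.0612 − [OH-]) = 2.50 × 10^-11.
Assume [OH-] ≪ 0.0612: [OH-] ≈ √(2.50 × 10^-11 × 0.0612) = 1.24 × 10^-6 M
([OH-]/C₀ = 0.002% < 5%, so the approximation holds.)
pOH = 5.91, so pH = 14.00 − pOH = 8.09

pH = 8.09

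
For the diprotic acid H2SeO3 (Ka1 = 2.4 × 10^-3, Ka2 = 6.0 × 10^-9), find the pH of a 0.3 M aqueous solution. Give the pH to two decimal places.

Ka1 ≫ Ka2, so treat the first dissociation as the only significant source of H+.
Ka1 = x²/(0.3 − x) = 2.4 × 10^-3
Solving the quadratic: x = (−Ka1 + √(Ka1² + 4·Ka1·C₀))/2 = 2.57 × 10^-2 M
pH = −log(2.57 × 10^-2) = 1.59

pH = 1.59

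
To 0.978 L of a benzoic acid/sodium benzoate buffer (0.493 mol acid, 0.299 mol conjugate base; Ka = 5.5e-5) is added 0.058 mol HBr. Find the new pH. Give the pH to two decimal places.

Added H+ converts C6H5COO- to C6H5COOH: C6H5COOH → 0.551 mol, C6H5COO- → 0.241 mol.
pKa = −log(5.5 × 10^-5) = 4.260
Henderson–Hasselbalch with mole ratio 0.241/0.551: pH = 4.260 + (-0.359)

pH = 3.90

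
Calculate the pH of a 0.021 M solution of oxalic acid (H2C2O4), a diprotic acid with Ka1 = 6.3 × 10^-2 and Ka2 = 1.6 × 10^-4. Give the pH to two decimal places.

pH = 1.78

Ka1 ≫ Ka2, so treat the first dissociation as the only significant source of H+.
Ka1 = x²/(0.021 − x) = 6.3 × 10^-2
Solving the quadratic: x = (−Ka1 + √(Ka1² + 4·Ka1·C₀))/2 = 1.66 × 10^-2 M
pH = −log(1.66 × 10^-2) = 1.78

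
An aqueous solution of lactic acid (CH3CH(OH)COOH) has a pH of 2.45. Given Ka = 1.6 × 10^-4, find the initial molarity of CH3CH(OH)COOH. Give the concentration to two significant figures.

[H+] = 10^(-2.45) = 3.55 × 10^-3 M = x
Ka = x²/(C₀ − x) ⇒ C₀ = x + x²/Ka
C₀ = 3.55 × 10^-3 + (3.55 × 10^-3)²/(1.6 × 10^-4) = 8.23 × 10^-2 M

C₀ = 8.2 × 10^-2 M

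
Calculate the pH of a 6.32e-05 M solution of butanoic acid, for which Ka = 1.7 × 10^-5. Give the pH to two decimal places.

pH = 4.60

CH3(CH2)2COOH ⇌ CH3(CH2)2COO- + H+
Ka = [H+]²/(6.32e-05 − [H+]) = 1.7 × 10^-5
[H+] is not negligible relative to C₀; solve [H+]² + 1.7e-05·[H+] − 1.07e-09 = 0.
[H+] = (−Ka + √(Ka² + 4·Ka·C₀))/2 = 2.54 × 10^-5 M
pH = −log(2.54 × 10^-5) = 4.60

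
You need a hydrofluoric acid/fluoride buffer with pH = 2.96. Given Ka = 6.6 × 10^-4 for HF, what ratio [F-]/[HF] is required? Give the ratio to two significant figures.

pKa = -log(6.6 × 10^-4) = 3.180
pH = pKa + log(r) ⇒ log(r) = 2.96 − 3.180 = -0.220
r = [F-]/[HF] = 10^(-0.220) = 0.603

ratio = 0.60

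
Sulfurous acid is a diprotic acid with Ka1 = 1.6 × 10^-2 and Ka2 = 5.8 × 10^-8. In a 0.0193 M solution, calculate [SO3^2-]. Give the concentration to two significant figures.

First ionization gives [H+] ≈ [HSO3-] = 1.13 × 10^-2 M.
Second step: Ka2 = [H+][SO3^2-]/[HSO3-] ≈ [SO3^2-] (since [H+] ≈ [HSO3-]).
So [SO3^2-] ≈ Ka2.

5.8 × 10^-8 M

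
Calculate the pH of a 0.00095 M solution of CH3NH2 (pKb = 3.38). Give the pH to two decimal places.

CH3NH2 + H2O ⇌ CH3NH3+ + OH-
Kb = 10^(−3.38) = 4.17 × 10^-4
From the ICE table, Kb = [OH-]²/(0.00095 − [OH-]) = 4.17 × 10^-4.
Here C₀/Kb ≈ 2.28, so the small-[OH-] approximation fails. Use the quadratic:
[OH-] = (−Kb + √(Kb² + 4·Kb·C₀))/2 = 4.55 × 10^-4 M
pOH = 3.34, so pH = 14.00 − pOH = 10.66

pH = 10.66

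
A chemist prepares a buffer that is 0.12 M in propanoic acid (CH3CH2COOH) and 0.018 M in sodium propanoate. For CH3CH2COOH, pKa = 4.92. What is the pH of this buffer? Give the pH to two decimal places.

pH = 4.10

Using pH = pKa + log([base]/[acid]) with [base]/[acid] = 0.018/0.12:
pH = 4.92 + (-0.824) = 4.10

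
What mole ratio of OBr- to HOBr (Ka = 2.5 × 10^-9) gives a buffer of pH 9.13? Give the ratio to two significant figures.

pKa = -log(2.5 × 10^-9) = 8.602
pH = pKa + log(r) ⇒ log(r) = 9.13 − 8.602 = +0.528
r = [OBr-]/[HOBr] = 10^(+0.528) = 3.37

ratio = 3.4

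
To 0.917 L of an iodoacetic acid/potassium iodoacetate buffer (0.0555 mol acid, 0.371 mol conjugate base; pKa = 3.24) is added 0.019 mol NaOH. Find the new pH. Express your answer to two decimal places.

pH = 4.27

After neutralization: n(ICH2COOH) = 0.0365 mol, n(ICH2COO-) = 0.39 mol.
pH = pKa + log([A⁻]/[HA]) = 3.24 + log(0.39/0.0365) = 3.24 +1.029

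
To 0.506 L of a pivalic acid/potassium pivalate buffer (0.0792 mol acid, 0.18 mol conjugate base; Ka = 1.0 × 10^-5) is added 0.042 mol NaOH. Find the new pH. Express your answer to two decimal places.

pH = 5.78

OH- converts (CH3)3CCOOH to (CH3)3CCOO-: (CH3)3CCOOH → 0.0372 mol, (CH3)3CCOO- → 0.222 mol.
pKa = −log(1.0 × 10^-5) = 5.000
pH = pKa + log(n_(CH3)3CCOO-/n_(CH3)3CCOOH) = 5.000 + log(0.222/0.0372) = 5.000 + (+0.776)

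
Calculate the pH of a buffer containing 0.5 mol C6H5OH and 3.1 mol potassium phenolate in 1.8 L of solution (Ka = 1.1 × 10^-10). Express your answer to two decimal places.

pKa = −log(1.1 × 10^-10) = 9.959
Using pH = pKa + log([base]/[acid]) with [base]/[acid] = 3.1/0.5:
pH = 9.959 + (+0.792) = 10.75

pH = 10.75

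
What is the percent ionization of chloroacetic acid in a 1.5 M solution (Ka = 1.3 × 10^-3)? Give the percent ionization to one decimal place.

ClCH2COOH ⇌ ClCH2COO- + H+; let x = [H+] at equilibrium.
x ≈ √(Ka·C₀) = √(1.3 × 10^-3 × 1.5) = 4.42 × 10^-2 M
Fraction ionized = 4.42 × 10^-2 / 1.5 = 0.0295 → 2.9%

2.9%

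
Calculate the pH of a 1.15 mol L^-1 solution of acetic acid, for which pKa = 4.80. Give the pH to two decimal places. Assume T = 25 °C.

pH = 2.37

CH3COOH ⇌ CH3COO- + H+
Ka = 10^(−4.80) = 1.58 × 10^-5
Ka = x²/(1.15 − x) = 1.58 × 10^-5
Neglecting x in the denominator: x = √(1.58 × 10^-5 × 1.15) = 4.26 × 10^-3 M
Check: 0.37% ionized — well under 5%, approximation valid.
pH = −log[H+] = −log(4.26 × 10^-3) = 2.37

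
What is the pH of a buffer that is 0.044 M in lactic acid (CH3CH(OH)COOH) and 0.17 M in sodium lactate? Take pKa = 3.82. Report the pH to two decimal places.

pH = 4.41

Henderson–Hasselbalch: pH = pKa + log([CH3CH(OH)COO-]/[CH3CH(OH)COOH]) = 3.82 + log(0.17/0.044)
pH = 3.82 + (+0.587) = 4.41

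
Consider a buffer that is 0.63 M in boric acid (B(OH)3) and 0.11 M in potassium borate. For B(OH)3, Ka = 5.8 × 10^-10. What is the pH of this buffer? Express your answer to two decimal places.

pH = 8.48

pKa = −log(5.8 × 10^-10) = 9.237
Using pH = pKa + log([base]/[acid]) with [base]/[acid] = 0.11/0.63:
pH = 9.237 + (-0.758) = 8.48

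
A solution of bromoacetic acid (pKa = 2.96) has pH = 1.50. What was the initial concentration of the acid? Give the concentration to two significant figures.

[H+] = 10^(-1.50) = 3.16 × 10^-2 M = x
Ka = 10^(−2.96) = 1.10 × 10^-3
Ka = x²/(C₀ − x) ⇒ C₀ = x + x²/Ka
C₀ = 3.16 × 10^-2 + (3.16 × 10^-2)²/(1.10 × 10^-3) = 9.39 × 10^-1 M

C₀ = 9.4 × 10^-1 M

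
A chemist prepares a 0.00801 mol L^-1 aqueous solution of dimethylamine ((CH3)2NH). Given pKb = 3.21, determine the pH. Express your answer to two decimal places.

pH = 11.29

(CH3)2NH + H2O ⇌ (CH3)2NH2+ + OH-
Kb = 10^(−3.21) = 6.17 × 10^-4
Let x = [OH-] at equilibrium. Kb = x²/(0.00801 − x).
The 5% rule fails; solving x² + Kb·x − Kb·C₀ = 0 exactly:
x = [−0.000617 + √(0.000617² + 1.98e-05)]/2 = 1.94 × 10^-3 M
pOH = −log(1.94 × 10^-3) = 2.71; pH = 14.00 − 2.71 = 11.29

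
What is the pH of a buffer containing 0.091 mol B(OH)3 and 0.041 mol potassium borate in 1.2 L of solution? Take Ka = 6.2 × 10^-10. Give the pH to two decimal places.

pKa = −log(6.2 × 10^-10) = 9.208
pH = pKa + log([A⁻]/[HA]) = 9.208 + log(0.041/0.091)
pH = 9.208 + (-0.346) = 8.86

pH = 8.86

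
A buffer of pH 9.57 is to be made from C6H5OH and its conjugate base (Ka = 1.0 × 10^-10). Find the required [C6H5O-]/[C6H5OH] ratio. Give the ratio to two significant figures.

ratio = 0.37

pKa = -log(1.0 × 10^-10) = 10.000
pH = pKa + log(r) ⇒ log(r) = 9.57 − 10.000 = -0.430
r = [C6H5O-]/[C6H5OH] = 10^(-0.430) = 0.372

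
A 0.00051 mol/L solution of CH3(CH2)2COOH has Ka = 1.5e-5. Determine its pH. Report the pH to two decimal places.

CH3(CH2)2COOH ⇌ CH3(CH2)2COO- + H+
Ka = x²/(0.00051 − x) = 1.5 × 10^-5
The 5% rule fails; solving x² + Ka·x − Ka·C₀ = 0 exactly:
x = [−1.5e-05 + √(1.5e-05² + 3.06e-08)]/2 = 8.03 × 10^-5 M
pH = −log(8.03 × 10^-5) = 4.10

pH = 4.10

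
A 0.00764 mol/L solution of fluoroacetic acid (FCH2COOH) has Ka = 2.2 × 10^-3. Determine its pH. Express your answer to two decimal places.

pH = 2.50

FCH2COOH ⇌ FCH2COO- + H+
From the ICE table, Ka = x²/(0.00764 − x) = 2.2 × 10^-3.
Here C₀/Ka ≈ 3.47, so the small-x approximation fails. Use the quadratic:
x = (−Ka + √(Ka² + 4·Ka·C₀))/2 = 3.14 × 10^-3 M
pH = −log[H+] = −log(3.14 × 10^-3) = 2.50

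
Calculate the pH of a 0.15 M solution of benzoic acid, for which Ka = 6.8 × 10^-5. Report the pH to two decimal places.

pH = 2.50

C6H5COOH ⇌ C6H5COO- + H+
Ka = [H+]²/(0.15 − [H+]) = 6.8 × 10^-5
Since Ka ≪ C₀, [H+] ≈ √(Ka·C₀) = 3.19 × 10^-3 M.
pH = −log[H+] = −log(3.19 × 10^-3) = 2.50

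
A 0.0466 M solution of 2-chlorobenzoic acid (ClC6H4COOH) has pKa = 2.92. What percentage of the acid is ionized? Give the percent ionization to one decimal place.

ClC6H4COOH ⇌ ClC6H4COO- + H+; let x = [H+] at equilibrium.
Ka = 10^(−2.92) = 1.20 × 10^-3
Ka = x²/(C₀ − x); solving the quadratic gives x = 6.90 × 10^-3 M.
% ionization = x/C₀ × 100% = 6.90 × 10^-3/0.0466 × 100% = 14.8%

14.8%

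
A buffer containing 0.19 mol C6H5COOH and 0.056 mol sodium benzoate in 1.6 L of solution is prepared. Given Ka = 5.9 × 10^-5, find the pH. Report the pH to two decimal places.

pH = 3.70

pKa = −log(5.9 × 10^-5) = 4.229
Using pH = pKa + log([base]/[acid]) with [base]/[acid] = 0.056/0.19:
pH = 4.229 + (-0.531) = 3.70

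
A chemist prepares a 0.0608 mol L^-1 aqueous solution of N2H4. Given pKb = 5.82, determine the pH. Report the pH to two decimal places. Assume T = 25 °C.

pH = 10.48

N2H4 + H2O ⇌ N2H5+ + OH-
Kb = 10^(−5.82) = 1.51 × 10^-6
Kb = [OH-]²/(0.0608 − [OH-]) = 1.51 × 10^-6
Since Kb ≪ C₀, [OH-] ≈ √(Kb·C₀) = 3.03 × 10^-4 M.
Check: 0.5% ionized — well under 5%, approximation valid.
pOH = −log(3.03 × 10^-4) = 3.52; pH = 14.00 − 3.52 = 10.48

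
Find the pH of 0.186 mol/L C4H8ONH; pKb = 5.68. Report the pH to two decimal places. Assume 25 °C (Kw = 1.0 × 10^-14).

C4H8ONH + H2O ⇌ C4H8ONH2+ + OH-
Kb = 10^(−5.68) = 2.09 × 10^-6
From the ICE table, Kb = x²/(0.186 − x) = 2.09 × 10^-6.
Neglecting x in the denominator: x = √(2.09 × 10^-6 × 0.186) = 6.23 × 10^-4 M
Check: 0.34% ionized — well under 5%, approximation valid.
pOH = −log(6.23 × 10^-4) = 3.21; pH = 14.00 − 3.21 = 10.79

pH = 10.79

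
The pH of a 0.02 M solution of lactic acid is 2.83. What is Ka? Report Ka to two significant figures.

Ka = 1.2 × 10^-4

[H+] = 10^(-2.83) = 1.48 × 10^-3 M
At equilibrium [HA] = 0.02 − 1.48 × 10^-3 = 1.85 × 10^-2 M
Ka = [H+][A-]/[HA] = (1.48 × 10^-3)² / 1.85 × 10^-2 = 1.2 × 10^-4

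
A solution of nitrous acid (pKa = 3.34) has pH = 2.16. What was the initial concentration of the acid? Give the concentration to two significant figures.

[H+] = 10^(-2.16) = 6.92 × 10^-3 M = x
Ka = 10^(−3.34) = 4.57 × 10^-4
Ka = x²/(C₀ − x) ⇒ C₀ = x + x²/Ka
C₀ = 6.92 × 10^-3 + (6.92 × 10^-3)²/(4.57 × 10^-4) = 1.12 × 10^-1 M

C₀ = 1.1 × 10^-1 M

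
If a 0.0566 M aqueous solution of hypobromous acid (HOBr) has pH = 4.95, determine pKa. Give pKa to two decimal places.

pKa = 8.65

[H+] = 10^(-4.95) = 1.12 × 10^-5 M
At equilibrium [HA] = 0.0566 − 1.12 × 10^-5 = 5.66 × 10^-2 M
Ka = [H+][A-]/[HA] = (1.12 × 10^-5)² / 5.66 × 10^-2 = 2.22 × 10^-9
pKa = -log(2.22 × 10^-9) = 8.65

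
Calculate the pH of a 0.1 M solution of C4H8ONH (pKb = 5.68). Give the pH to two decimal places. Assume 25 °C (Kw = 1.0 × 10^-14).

pH = 10.66

C4H8ONH + H2O ⇌ C4H8ONH2+ + OH-
Kb = 10^(−5.68) = 2.09 × 10^-6
Kb = [OH-]²/(0.1 − [OH-]) = 2.09 × 10^-6
Since Kb ≪ C₀, [OH-] ≈ √(Kb·C₀) = 4.57 × 10^-4 M.
pOH = −log(4.57 × 10^-4) = 3.34; pH = 14.00 − 3.34 = 10.66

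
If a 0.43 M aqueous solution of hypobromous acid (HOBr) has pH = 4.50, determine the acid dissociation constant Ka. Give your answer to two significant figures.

[H+] = 10^(-4.50) = 3.16 × 10^-5 M
At equilibrium [HA] = 0.43 − 3.16 × 10^-5 = 4.30 × 10^-1 M
Ka = [H+][A-]/[HA] = (3.16 × 10^-5)² / 4.30 × 10^-1 = 2.3 × 10^-9

Ka = 2.3 × 10^-9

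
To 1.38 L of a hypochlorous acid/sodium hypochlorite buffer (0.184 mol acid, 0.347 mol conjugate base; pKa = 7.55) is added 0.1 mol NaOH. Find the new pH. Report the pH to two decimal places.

pH = 8.28

After neutralization: n(HOCl) = 0.084 mol, n(OCl-) = 0.447 mol.
pH = pKa + log(n_OCl-/n_HOCl) = 7.55 + log(0.447/0.084) = 7.55 + (+0.726)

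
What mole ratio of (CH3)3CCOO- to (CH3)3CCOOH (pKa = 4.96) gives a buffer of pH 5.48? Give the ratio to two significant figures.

ratio = 3.3

pH = pKa + log(r) ⇒ log(r) = 5.48 − 4.96 = +0.52
r = [(CH3)3CCOO-]/[(CH3)3CCOOH] = 10^(+0.52) = 3.31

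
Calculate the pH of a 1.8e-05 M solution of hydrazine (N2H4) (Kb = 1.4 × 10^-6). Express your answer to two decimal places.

N2H4 + H2O ⇌ N2H5+ + OH-
From the ICE table, Kb = [OH-]²/(1.8e-05 − [OH-]) = 1.4 × 10^-6.
The 5% rule fails; solving [OH-]² + Kb·[OH-] − Kb·C₀ = 0 exactly:
[OH-] = [−1.4e-06 + √(1.4e-06² + 1.01e-10)]/2 = 4.37 × 10^-6 M
pOH = −log(4.37 × 10^-6) = 5.36; pH = 14.00 − 5.36 = 8.64

pH = 8.64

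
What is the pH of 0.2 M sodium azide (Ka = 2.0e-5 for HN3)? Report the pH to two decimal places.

pH = 9.00

N3- is the conjugate base of the weak acid HN3.
Kb = Kw/Ka = 1.0×10^-14 / 2.0 × 10^-5 = 5.00 × 10^-10
Kb = x²/(0.2 − x) = 5.00 × 10^-10
Neglecting x in the denominator: x = √(5.00 × 10^-10 × 0.2) = 1.00 × 10^-5 M
Check: 0.005% ionized — well under 5%, approximation valid.
pOH = −log(1.00 × 10^-5) = 5.00; pH = 14.00 − 5.00 = 9.00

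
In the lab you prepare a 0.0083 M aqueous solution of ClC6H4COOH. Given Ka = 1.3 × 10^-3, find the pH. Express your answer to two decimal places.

ClC6H4COOH ⇌ ClC6H4COO- + H+
From the ICE table, Ka = x²/(0.0083 − x) = 1.3 × 10^-3.
Here C₀/Ka ≈ 6.38, so the small-x approximation fails. Use the quadratic:
x = [−0.0013 + √(0.0013² + 4.32e-05)]/2 = 2.70 × 10^-3 M
pH = −log(2.70 × 10^-3) = 2.57

pH = 2.57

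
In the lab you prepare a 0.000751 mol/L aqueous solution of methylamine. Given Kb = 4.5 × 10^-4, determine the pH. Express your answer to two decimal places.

pH = 10.60

CH3NH2 + H2O ⇌ CH3NH3+ + OH-
Kb = [OH-]²/(0.000751 − [OH-]) = 4.5 × 10^-4
[OH-] is not negligible relative to C₀; solve [OH-]² + 0.00045·[OH-] − 3.38e-07 = 0.
[OH-] = (−Kb + √(Kb² + 4·Kb·C₀))/2 = 3.98 × 10^-4 M
pOH = 3.40, so pH = 14.00 − pOH = 10.60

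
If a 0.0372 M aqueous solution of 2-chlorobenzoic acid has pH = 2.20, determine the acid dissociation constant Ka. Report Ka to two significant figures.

Ka = 1.3 × 10^-3

[H+] = 10^(-2.20) = 6.31 × 10^-3 M
At equilibrium [HA] = 0.0372 − 6.31 × 10^-3 = 3.09 × 10^-2 M
Ka = [H+][A-]/[HA] = (6.31 × 10^-3)² / 3.09 × 10^-2 = 1.3 × 10^-3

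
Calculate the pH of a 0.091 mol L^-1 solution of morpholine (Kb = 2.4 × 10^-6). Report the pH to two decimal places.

pH = 10.67

C4H8ONH + H2O ⇌ C4H8ONH2+ + OH-
From the ICE table, Kb = [OH-]²/(0.091 − [OH-]) = 2.4 × 10^-6.
Assume [OH-] ≪ 0.091: [OH-] ≈ √(2.4 × 10^-6 × 0.091) = 4.67 × 10^-4 M
Check: 0.51% ionized — well under 5%, approximation valid.
pOH = 3.33, so pH = 14.00 − pOH = 10.67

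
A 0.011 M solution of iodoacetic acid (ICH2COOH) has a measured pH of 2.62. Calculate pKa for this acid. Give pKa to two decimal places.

[H+] = 10^(-2.62) = 2.40 × 10^-3 M
At equilibrium [HA] = 0.011 − 2.40 × 10^-3 = 8.60 × 10^-3 M
Ka = [H+][A-]/[HA] = (2.40 × 10^-3)² / 8.60 × 10^-3 = 6.70 × 10^-4
pKa = -log(6.70 × 10^-4) = 3.17

pKa = 3.17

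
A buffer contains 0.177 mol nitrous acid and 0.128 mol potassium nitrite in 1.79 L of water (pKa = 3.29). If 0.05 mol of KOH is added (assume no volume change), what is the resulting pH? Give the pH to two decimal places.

After neutralization: n(HNO2) = 0.127 mol, n(NO2-) = 0.178 mol.
Henderson–Hasselbalch with mole ratio 0.178/0.127: pH = 3.29 + (+0.147)

pH = 3.44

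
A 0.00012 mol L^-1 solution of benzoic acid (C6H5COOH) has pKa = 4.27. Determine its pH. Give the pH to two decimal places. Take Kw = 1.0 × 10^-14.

C6H5COOH ⇌ C6H5COO- + H+
Ka = 10^(−4.27) = 5.37 × 10^-5
From the ICE table, Ka = [H+]²/(0.00012 − [H+]) = 5.37 × 10^-5.
Here C₀/Ka ≈ 2.23, so the small-[H+] approximation fails. Use the quadratic:
[H+] = [−5.37e-05 + √(5.37e-05² + 2.58e-08)]/2 = 5.78 × 10^-5 M
pH = −log[H+] = −log(5.78 × 10^-5) = 4.24

pH = 4.24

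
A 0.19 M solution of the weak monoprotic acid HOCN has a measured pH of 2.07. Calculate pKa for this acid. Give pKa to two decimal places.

[H+] = 10^(-2.07) = 8.51 × 10^-3 M
At equilibrium [HA] = 0.19 − 8.51 × 10^-3 = 1.81 × 10^-1 M
Ka = [H+][A-]/[HA] = (8.51 × 10^-3)² / 1.81 × 10^-1 = 4.00 × 10^-4
pKa = -log(4.00 × 10^-4) = 3.40

pKa = 3.40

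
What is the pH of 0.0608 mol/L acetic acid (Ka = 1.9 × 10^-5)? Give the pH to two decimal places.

CH3COOH ⇌ CH3COO- + H+
Let x = [H+] at equilibrium. Ka = x²/(0.0608 − x).
Neglecting x in the denominator: x = √(1.9 × 10^-5 × 0.0608) = 1.07 × 10^-3 M
pH = −log(1.07 × 10^-3) = 2.97

pH = 2.97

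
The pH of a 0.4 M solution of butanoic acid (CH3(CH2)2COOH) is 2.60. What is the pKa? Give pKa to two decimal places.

pKa = 4.80

[H+] = 10^(-2.60) = 2.51 × 10^-3 M
At equilibrium [HA] = 0.4 − 2.51 × 10^-3 = 3.97 × 10^-1 M
Ka = [H+][A-]/[HA] = (2.51 × 10^-3)² / 3.97 × 10^-1 = 1.59 × 10^-5
pKa = -log(1.59 × 10^-5) = 4.80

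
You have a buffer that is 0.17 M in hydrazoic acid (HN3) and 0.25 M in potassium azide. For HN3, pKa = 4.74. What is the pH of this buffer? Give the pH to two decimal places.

Henderson–Hasselbalch: pH = pKa + log([N3-]/[HN3]) = 4.74 + log(0.25/0.17)
pH = 4.74 + (+0.167) = 4.91

pH = 4.91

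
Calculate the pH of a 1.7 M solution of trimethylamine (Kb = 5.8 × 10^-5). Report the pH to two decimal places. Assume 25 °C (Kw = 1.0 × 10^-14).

(CH3)3N + H2O ⇌ (CH3)3NH+ + OH-
From the ICE table, Kb = [OH-]²/(1.7 − [OH-]) = 5.8 × 10^-5.
Assume [OH-] ≪ 1.7: [OH-] ≈ √(5.8 × 10^-5 × 1.7) = 9.93 × 10^-3 M
([OH-]/C₀ = 0.58% < 5%, so the approximation holds.)
pOH = −log(9.93 × 10^-3) = 2.00; pH = 14.00 − 2.00 = 12.00

pH = 12.00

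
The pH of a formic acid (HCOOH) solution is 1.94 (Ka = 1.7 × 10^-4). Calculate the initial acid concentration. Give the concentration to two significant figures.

[H+] = 10^(-1.94) = 1.15 × 10^-2 M = x
Ka = x²/(C₀ − x) ⇒ C₀ = x + x²/Ka
C₀ = 1.15 × 10^-2 + (1.15 × 10^-2)²/(1.7 × 10^-4) = 7.89 × 10^-1 M

C₀ = 7.9 × 10^-1 M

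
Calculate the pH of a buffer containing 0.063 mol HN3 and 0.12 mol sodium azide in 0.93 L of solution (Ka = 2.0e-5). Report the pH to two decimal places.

pKa = −log(2.0 × 10^-5) = 4.699
Using pH = pKa + log([base]/[acid]) with [base]/[acid] = 0.12/0.063:
pH = 4.699 + (+0.280) = 4.98

pH = 4.98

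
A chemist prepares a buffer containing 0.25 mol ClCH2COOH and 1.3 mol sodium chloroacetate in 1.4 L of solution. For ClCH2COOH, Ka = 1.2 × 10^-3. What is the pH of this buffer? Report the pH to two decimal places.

pH = 3.64

pKa = −log(1.2 × 10^-3) = 2.921
Using pH = pKa + log([base]/[acid]) with [base]/[acid] = 1.3/0.25:
pH = 2.921 + (+0.716) = 3.64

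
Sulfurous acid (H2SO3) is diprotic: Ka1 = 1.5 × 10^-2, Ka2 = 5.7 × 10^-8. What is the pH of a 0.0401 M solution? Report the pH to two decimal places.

pH = 1.74

Since Ka1 ≫ Ka2, the first ionization dominates [H+].
Ka1 = x²/(0.0401 − x) = 1.5 × 10^-2
Solving the quadratic: x = (−Ka1 + √(Ka1² + 4·Ka1·C₀))/2 = 1.81 × 10^-2 M
pH = −log(1.81 × 10^-2) = 1.74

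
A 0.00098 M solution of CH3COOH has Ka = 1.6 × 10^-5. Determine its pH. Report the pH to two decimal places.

pH = 3.93

CH3COOH ⇌ CH3COO- + H+
From the ICE table, Ka = [H+]²/(0.00098 − [H+]) = 1.6 × 10^-5.
The 5% rule fails; solving [H+]² + Ka·[H+] − Ka·C₀ = 0 exactly:
[H+] = [−1.6e-05 + √(1.6e-05² + 6.27e-08)]/2 = 1.17 × 10^-4 M
pH = −log[H+] = −log(1.17 × 10^-4) = 3.93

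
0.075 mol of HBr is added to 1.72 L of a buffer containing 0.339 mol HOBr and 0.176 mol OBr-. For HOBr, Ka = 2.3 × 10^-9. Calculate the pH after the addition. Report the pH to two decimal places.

pH = 8.03

After neutralization: n(HOBr) = 0.414 mol, n(OBr-) = 0.101 mol.
pKa = −log(2.3 × 10^-9) = 8.638
pH = pKa + log(n_OBr-/n_HOBr) = 8.638 + log(0.101/0.414) = 8.638 + (-0.613)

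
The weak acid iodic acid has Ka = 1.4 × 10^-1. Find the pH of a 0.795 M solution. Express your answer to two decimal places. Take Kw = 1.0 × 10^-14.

pH = 0.57

HIO3 ⇌ IO3- + H+
From the ICE table, Ka = x²/(0.795 − x) = 1.4 × 10^-1.
x is not negligible relative to C₀; solve x² + 0.14·x − 0.111 = 0.
x = (−Ka + √(Ka² + 4·Ka·C₀))/2 = 2.71 × 10^-1 M
pH = −log(2.71 × 10^-1) = 0.57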